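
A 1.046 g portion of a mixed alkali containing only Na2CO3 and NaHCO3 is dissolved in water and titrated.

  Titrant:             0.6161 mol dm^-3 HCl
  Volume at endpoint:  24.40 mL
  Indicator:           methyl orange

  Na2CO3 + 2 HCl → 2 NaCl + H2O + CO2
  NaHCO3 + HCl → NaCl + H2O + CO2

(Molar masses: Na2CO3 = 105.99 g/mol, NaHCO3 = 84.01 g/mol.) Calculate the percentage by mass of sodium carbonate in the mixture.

n(HCl) = 0.02440 × 0.6161 = 0.01503 mol
Let x = n(Na2CO3), y = n(NaHCO3).
Titrant: 2x + 1y = 0.01503;  mass: 105.99x + 84.01y = 1.046
Solving, x = 3.497 × 10^-3 mol, y = 8.039 × 10^-3 mol
mass of Na2CO3 = 3.497 × 10^-3 × 105.99 = 0.3706 g
% Na2CO3 = 0.3706 / 1.046 × 100 = 35.43 %

35.43 %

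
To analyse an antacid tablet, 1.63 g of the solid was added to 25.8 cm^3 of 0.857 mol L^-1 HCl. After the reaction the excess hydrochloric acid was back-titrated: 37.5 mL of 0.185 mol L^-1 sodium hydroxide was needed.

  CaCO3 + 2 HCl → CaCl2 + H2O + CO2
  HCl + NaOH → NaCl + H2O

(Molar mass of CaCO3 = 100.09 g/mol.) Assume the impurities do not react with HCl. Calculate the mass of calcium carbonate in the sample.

n(HCl) added = 0.0258 × 0.857 = 0.0221 mol
n(NaOH) used in back-titration = 0.0375 × 0.185 = 6.94 × 10^-3 mol
n(HCl) left over = 6.94 × 10^-3 mol (1:1 ratio)
n(HCl) consumed by analyte = 0.0221 − 6.94 × 10^-3 = 0.0152 mol
From the 1:2 ratio, n(CaCO3) = 1/2 × 0.0152 = 7.59 × 10^-3 mol
mass of CaCO3 = 7.59 × 10^-3 × 100.09 = 0.759 g

0.759 g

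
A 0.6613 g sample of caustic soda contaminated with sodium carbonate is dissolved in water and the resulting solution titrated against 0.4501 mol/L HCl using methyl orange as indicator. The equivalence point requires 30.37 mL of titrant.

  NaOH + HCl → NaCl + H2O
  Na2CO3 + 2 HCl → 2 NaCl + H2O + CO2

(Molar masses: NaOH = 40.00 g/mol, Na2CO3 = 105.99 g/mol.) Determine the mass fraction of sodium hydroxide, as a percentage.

29.38 %

n(HCl) = 0.03037 × 0.4501 = 0.01367 mol
Let x = n(NaOH), y = n(Na2CO3).
Titrant: 1x + 2y = 0.01367;  mass: 40.00x + 105.99y = 0.6613
Solving, x = 4.857 × 10^-3 mol, y = 4.406 × 10^-3 mol
mass of NaOH = 4.857 × 10^-3 × 40.00 = 0.1943 g
% NaOH = 0.1943 / 0.6613 × 100 = 29.38 %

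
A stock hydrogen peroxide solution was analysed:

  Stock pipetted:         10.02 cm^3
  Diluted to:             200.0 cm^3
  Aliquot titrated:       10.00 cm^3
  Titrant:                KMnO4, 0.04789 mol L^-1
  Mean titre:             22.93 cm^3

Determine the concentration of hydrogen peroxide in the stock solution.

2 MnO4^- + 5 H2O2 + 6 H^+ → 2 Mn^2+ + 5 O2 + 8 H2O
n(KMnO4) = 0.02293 × 0.04789 = 1.098 × 10^-3 mol
From the 5:2 ratio, n(H2O2) in the aliquot = 5/2 × 1.098 × 10^-3 = 2.745 × 10^-3 mol
[H2O2]_dilute = 2.745 × 10^-3 / 0.01000 = 0.2745 mol/L
Dilution factor = 200.0 / 10.02 = 19.96
[H2O2]_stock = 0.2745 × 19.96 = 5.480 mol/L

5.480 mol/L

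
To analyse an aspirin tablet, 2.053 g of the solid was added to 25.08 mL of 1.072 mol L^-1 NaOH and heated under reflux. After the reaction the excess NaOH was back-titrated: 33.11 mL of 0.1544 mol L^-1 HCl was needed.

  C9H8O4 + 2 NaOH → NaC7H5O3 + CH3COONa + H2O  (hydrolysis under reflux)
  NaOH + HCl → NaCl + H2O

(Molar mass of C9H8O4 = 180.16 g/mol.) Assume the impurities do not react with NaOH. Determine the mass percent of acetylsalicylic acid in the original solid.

n(NaOH) added = 0.02508 × 1.072 = 0.02689 mol
n(HCl) used in back-titration = 0.03311 × 0.1544 = 5.112 × 10^-3 mol
n(NaOH) left over = 5.112 × 10^-3 mol (1:1 ratio)
n(NaOH) consumed by analyte = 0.02689 − 5.112 × 10^-3 = 0.02177 mol
From the 1:2 ratio, n(C9H8O4) = 1/2 × 0.02177 = 0.01089 mol
mass of C9H8O4 = 0.01089 × 180.16 = 1.961 g
% C9H8O4 = 1.961 / 2.053 × 100 = 95.54 %

95.54 %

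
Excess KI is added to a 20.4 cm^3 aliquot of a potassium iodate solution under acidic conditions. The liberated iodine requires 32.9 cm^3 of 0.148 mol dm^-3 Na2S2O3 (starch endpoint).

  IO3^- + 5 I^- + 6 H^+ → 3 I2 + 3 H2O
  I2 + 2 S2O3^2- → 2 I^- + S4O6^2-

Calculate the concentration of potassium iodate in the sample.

0.0398 mol/L

n(S2O3^2-) = 0.0329 × 0.148 = 4.87 × 10^-3 mol
n(I2) = n(S2O3^2-)/2 = 2.43 × 10^-3 mol
From the 1:3 ratio, n(IO3^-) in the aliquot = 1/3 × 2.43 × 10^-3 = 8.12 × 10^-4 mol
[IO3^-] = 8.12 × 10^-4 / 0.0204 = 0.0398 mol/L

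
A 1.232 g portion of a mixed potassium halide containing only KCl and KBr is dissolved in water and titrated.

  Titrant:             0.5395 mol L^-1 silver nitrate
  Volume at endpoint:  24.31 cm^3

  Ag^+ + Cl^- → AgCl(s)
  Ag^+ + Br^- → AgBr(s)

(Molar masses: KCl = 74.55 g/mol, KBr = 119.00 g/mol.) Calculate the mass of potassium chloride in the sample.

0.5513 g

n(AgNO3) = 0.02431 × 0.5395 = 0.01312 mol
Let x = n(KCl), y = n(KBr).
Titrant: 1x + 1y = 0.01312;  mass: 74.55x + 119.00y = 1.232
Solving, x = 7.395 × 10^-3 mol, y = 5.720 × 10^-3 mol
mass of KCl = 7.395 × 10^-3 × 74.55 = 0.5513 g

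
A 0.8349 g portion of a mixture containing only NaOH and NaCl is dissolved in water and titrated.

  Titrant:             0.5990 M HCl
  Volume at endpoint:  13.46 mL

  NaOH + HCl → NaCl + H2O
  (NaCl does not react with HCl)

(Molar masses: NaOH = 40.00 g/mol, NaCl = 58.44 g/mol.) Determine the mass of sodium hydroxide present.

n(HCl) = 0.01346 × 0.5990 = 8.063 × 10^-3 mol
Let x = n(NaOH), y = n(NaCl).
Titrant: 1x = 8.063 × 10^-3;  mass: 40.00x + 58.44y = 0.8349
Solving, x = 8.063 × 10^-3 mol, y = 8.768 × 10^-3 mol
mass of NaOH = 8.063 × 10^-3 × 40.00 = 0.3225 g

0.3225 g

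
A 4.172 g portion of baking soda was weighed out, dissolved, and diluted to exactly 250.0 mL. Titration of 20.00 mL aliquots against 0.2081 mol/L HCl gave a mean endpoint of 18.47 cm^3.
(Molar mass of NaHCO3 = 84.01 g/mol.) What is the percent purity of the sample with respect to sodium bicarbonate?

96.75 %

NaHCO3 + HCl → NaCl + H2O + CO2
n(HCl) per titration = 0.01847 × 0.2081 = 3.844 × 10^-3 mol
n(NaHCO3) in each aliquot = 3.844 × 10^-3 mol (1:1 ratio)
n(NaHCO3) in the whole flask = 3.844 × 10^-3 × 250.0/20.00 = 0.04805 mol
mass of NaHCO3 = 0.04805 × 84.01 = 4.036 g
% NaHCO3 = 4.036 / 4.172 × 100 = 96.75 %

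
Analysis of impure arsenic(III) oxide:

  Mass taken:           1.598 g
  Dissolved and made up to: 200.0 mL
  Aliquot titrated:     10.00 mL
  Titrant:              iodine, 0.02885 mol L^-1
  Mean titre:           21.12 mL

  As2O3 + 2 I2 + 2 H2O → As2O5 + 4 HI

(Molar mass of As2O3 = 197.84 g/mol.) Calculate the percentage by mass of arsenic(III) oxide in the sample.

n(I2) per titration = 0.02112 × 0.02885 = 6.093 × 10^-4 mol
From the 1:2 ratio, n(As2O3) in each aliquot = 1/2 × 6.093 × 10^-4 = 3.047 × 10^-4 mol
n(As2O3) in the whole flask = 3.047 × 10^-4 × 200.0/10.00 = 6.093 × 10^-3 mol
mass of As2O3 = 6.093 × 10^-3 × 197.84 = 1.205 g
% As2O3 = 1.205 / 1.598 × 100 = 75.44 %

75.44 %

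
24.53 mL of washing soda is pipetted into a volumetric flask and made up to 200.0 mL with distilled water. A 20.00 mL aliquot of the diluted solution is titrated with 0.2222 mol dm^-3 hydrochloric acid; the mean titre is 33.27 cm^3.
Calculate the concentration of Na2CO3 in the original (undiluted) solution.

1.507 mol/L

Na2CO3 + 2 HCl → 2 NaCl + H2O + CO2
n(HCl) = 0.03327 × 0.2222 = 7.393 × 10^-3 mol
From the 1:2 ratio, n(Na2CO3) in the aliquot = 1/2 × 7.393 × 10^-3 = 3.696 × 10^-3 mol
[Na2CO3]_dilute = 3.696 × 10^-3 / 0.02000 = 0.1848 mol/L
Dilution factor = 200.0 / 24.53 = 8.153
[Na2CO3]_stock = 0.1848 × 8.153 = 1.507 mol/L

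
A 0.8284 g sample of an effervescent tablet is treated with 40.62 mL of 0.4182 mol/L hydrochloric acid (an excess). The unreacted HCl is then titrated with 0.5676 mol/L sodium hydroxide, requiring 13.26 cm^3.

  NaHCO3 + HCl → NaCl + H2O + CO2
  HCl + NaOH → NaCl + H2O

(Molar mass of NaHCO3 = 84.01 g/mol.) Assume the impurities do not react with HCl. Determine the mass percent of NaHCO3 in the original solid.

95.95 %

n(HCl) added = 0.04062 × 0.4182 = 0.01699 mol
n(NaOH) used in back-titration = 0.01326 × 0.5676 = 7.526 × 10^-3 mol
n(HCl) left over = 7.526 × 10^-3 mol (1:1 ratio)
n(HCl) consumed by analyte = 0.01699 − 7.526 × 10^-3 = 9.461 × 10^-3 mol
n(NaHCO3) = 9.461 × 10^-3 mol (1:1 ratio)
mass of NaHCO3 = 9.461 × 10^-3 × 84.01 = 0.7948 g
% NaHCO3 = 0.7948 / 0.8284 × 100 = 95.95 %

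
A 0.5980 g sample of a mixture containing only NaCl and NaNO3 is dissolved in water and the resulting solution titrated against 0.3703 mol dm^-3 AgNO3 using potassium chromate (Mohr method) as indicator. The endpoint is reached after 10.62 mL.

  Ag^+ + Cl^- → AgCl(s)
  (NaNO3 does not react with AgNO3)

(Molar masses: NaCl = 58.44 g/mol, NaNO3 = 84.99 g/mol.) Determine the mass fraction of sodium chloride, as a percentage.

n(AgNO3) = 0.01062 × 0.3703 = 3.933 × 10^-3 mol
Let x = n(NaCl), y = n(NaNO3).
Titrant: 1x = 3.933 × 10^-3;  mass: 58.44x + 84.99y = 0.5980
Solving, x = 3.933 × 10^-3 mol, y = 4.332 × 10^-3 mol
mass of NaCl = 3.933 × 10^-3 × 58.44 = 0.2298 g
% NaCl = 0.2298 / 0.5980 × 100 = 38.43 %

38.43 %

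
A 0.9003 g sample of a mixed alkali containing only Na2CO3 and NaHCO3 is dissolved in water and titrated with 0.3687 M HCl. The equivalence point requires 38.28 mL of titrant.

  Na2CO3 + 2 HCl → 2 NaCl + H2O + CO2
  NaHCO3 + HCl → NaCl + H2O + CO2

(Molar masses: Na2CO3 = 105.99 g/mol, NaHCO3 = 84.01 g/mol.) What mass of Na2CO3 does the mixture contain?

n(HCl) = 0.03828 × 0.3687 = 0.01411 mol
Let x = n(Na2CO3), y = n(NaHCO3).
Titrant: 2x + 1y = 0.01411;  mass: 105.99x + 84.01y = 0.9003
Solving, x = 4.601 × 10^-3 mol, y = 4.912 × 10^-3 mol
mass of Na2CO3 = 4.601 × 10^-3 × 105.99 = 0.4877 g

0.4877 g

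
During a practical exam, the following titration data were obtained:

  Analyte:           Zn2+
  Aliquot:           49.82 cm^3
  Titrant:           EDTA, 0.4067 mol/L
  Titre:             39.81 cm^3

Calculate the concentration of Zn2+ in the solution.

0.3250 mol/L

Zn^2+ + EDTA^4- → [Zn(EDTA)]^2-
n(EDTA) = 0.03981 L × 0.4067 mol/L = 0.01619 mol
n(Zn2+) = 0.01619 mol (1:1 mole ratio)
[Zn2+] = 0.01619 mol / 0.04982 L = 0.3250 mol/L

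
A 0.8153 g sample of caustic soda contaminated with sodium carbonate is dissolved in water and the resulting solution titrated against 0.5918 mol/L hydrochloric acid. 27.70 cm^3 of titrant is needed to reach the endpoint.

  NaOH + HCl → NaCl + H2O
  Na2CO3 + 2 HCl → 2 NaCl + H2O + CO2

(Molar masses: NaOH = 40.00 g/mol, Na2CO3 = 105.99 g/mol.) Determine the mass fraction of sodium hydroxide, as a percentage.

20.18 %

n(HCl) = 0.02770 × 0.5918 = 0.01639 mol
Let x = n(NaOH), y = n(Na2CO3).
Titrant: 1x + 2y = 0.01639;  mass: 40.00x + 105.99y = 0.8153
Solving, x = 4.112 × 10^-3 mol, y = 6.140 × 10^-3 mol
mass of NaOH = 4.112 × 10^-3 × 40.00 = 0.1645 g
% NaOH = 0.1645 / 0.8153 × 100 = 20.18 %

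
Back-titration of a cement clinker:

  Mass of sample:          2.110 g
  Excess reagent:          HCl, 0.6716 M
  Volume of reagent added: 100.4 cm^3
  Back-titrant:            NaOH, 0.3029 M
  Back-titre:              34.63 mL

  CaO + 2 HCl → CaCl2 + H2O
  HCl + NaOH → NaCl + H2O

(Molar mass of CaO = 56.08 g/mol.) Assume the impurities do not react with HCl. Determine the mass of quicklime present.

1.597 g

n(HCl) added = 0.1004 × 0.6716 = 0.06743 mol
n(NaOH) used in back-titration = 0.03463 × 0.3029 = 0.01049 mol
n(HCl) left over = 0.01049 mol (1:1 ratio)
n(HCl) consumed by analyte = 0.06743 − 0.01049 = 0.05694 mol
From the 1:2 ratio, n(CaO) = 1/2 × 0.05694 = 0.02847 mol
mass of CaO = 0.02847 × 56.08 = 1.597 g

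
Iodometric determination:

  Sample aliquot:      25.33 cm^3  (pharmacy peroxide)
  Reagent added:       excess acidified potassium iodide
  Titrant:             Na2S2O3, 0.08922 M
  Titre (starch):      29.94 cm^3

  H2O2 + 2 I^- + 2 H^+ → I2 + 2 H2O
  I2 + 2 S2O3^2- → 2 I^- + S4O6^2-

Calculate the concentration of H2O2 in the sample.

n(S2O3^2-) = 0.02994 × 0.08922 = 2.671 × 10^-3 mol
n(I2) = n(S2O3^2-)/2 = 1.336 × 10^-3 mol
n(H2O2) in the aliquot = 1.336 × 10^-3 mol (1:1 ratio)
[H2O2] = 1.336 × 10^-3 / 0.02533 = 0.05273 mol/L

0.05273 M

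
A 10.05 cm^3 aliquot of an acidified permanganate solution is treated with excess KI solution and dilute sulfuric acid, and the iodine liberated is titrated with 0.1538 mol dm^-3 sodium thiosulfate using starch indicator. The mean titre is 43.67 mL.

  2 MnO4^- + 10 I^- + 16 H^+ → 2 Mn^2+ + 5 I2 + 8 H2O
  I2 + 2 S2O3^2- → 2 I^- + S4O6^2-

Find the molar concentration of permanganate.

n(S2O3^2-) = 0.04367 × 0.1538 = 6.716 × 10^-3 mol
n(I2) = n(S2O3^2-)/2 = 3.358 × 10^-3 mol
From the 2:5 ratio, n(MnO4^-) in the aliquot = 2/5 × 3.358 × 10^-3 = 1.343 × 10^-3 mol
[MnO4^-] = 1.343 × 10^-3 / 0.01005 = 0.1337 mol/L

0.1337 mol/L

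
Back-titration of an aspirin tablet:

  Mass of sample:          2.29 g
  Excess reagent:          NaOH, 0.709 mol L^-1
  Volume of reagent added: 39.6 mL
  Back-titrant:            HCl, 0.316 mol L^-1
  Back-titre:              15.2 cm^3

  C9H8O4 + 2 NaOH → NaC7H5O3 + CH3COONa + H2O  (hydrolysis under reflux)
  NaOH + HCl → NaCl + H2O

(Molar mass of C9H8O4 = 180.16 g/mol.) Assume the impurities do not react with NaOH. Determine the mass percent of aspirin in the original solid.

91.5 %

n(NaOH) added = 0.0396 × 0.709 = 0.0281 mol
n(HCl) used in back-titration = 0.0152 × 0.316 = 4.80 × 10^-3 mol
n(NaOH) left over = 4.80 × 10^-3 mol (1:1 ratio)
n(NaOH) consumed by analyte = 0.0281 − 4.80 × 10^-3 = 0.0233 mol
From the 1:2 ratio, n(C9H8O4) = 1/2 × 0.0233 = 0.0116 mol
mass of C9H8O4 = 0.0116 × 180.16 = 2.10 g
% C9H8O4 = 2.10 / 2.29 × 100 = 91.5 %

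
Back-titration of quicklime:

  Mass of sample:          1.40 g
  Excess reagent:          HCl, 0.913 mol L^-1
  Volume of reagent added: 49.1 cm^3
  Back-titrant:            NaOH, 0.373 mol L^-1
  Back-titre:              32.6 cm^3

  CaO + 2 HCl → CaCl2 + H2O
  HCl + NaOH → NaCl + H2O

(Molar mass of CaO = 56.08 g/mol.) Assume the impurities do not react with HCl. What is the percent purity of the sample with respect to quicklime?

65.4 %

n(HCl) added = 0.0491 × 0.913 = 0.0448 mol
n(NaOH) used in back-titration = 0.0326 × 0.373 = 0.0122 mol
n(HCl) left over = 0.0122 mol (1:1 ratio)
n(HCl) consumed by analyte = 0.0448 − 0.0122 = 0.0327 mol
From the 1:2 ratio, n(CaO) = 1/2 × 0.0327 = 0.0163 mol
mass of CaO = 0.0163 × 56.08 = 0.916 g
% CaO = 0.916 / 1.40 × 100 = 65.4 %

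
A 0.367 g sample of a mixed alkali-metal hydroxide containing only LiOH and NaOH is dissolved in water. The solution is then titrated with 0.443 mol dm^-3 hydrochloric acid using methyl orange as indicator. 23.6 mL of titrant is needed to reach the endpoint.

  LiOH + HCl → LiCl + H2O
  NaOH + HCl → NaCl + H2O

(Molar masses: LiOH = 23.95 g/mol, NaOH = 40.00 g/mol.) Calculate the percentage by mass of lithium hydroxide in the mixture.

n(HCl) = 0.0236 × 0.443 = 0.0105 mol
Let x = n(LiOH), y = n(NaOH).
Titrant: 1x + 1y = 0.0105;  mass: 23.95x + 40.00y = 0.367
Solving, x = 3.19 × 10^-3 mol, y = 7.27 × 10^-3 mol
mass of LiOH = 3.19 × 10^-3 × 23.95 = 0.0764 g
% LiOH = 0.0764 / 0.367 × 100 = 20.8 %

20.8 %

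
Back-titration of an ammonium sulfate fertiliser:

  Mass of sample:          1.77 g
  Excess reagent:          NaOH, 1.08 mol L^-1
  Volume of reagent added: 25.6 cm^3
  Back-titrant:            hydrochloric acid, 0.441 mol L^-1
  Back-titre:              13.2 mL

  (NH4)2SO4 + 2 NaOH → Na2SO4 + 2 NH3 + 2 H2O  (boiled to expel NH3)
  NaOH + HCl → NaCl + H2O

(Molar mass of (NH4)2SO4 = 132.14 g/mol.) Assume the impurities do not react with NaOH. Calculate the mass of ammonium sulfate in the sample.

n(NaOH) added = 0.0256 × 1.08 = 0.0276 mol
n(HCl) used in back-titration = 0.0132 × 0.441 = 5.82 × 10^-3 mol
n(NaOH) left over = 5.82 × 10^-3 mol (1:1 ratio)
n(NaOH) consumed by analyte = 0.0276 − 5.82 × 10^-3 = 0.0218 mol
From the 1:2 ratio, n((NH4)2SO4) = 1/2 × 0.0218 = 0.0109 mol
mass of (NH4)2SO4 = 0.0109 × 132.14 = 1.44 g

1.44 g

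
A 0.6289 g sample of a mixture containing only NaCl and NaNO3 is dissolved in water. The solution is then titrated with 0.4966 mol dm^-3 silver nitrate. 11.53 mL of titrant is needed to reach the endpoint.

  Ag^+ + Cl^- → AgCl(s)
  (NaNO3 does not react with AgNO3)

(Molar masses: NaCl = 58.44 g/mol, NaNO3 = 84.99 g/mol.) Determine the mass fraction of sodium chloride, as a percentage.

n(AgNO3) = 0.01153 × 0.4966 = 5.726 × 10^-3 mol
Let x = n(NaCl), y = n(NaNO3).
Titrant: 1x = 5.726 × 10^-3;  mass: 58.44x + 84.99y = 0.6289
Solving, x = 5.726 × 10^-3 mol, y = 3.463 × 10^-3 mol
mass of NaCl = 5.726 × 10^-3 × 58.44 = 0.3346 g
% NaCl = 0.3346 / 0.6289 × 100 = 53.21 %

53.21 %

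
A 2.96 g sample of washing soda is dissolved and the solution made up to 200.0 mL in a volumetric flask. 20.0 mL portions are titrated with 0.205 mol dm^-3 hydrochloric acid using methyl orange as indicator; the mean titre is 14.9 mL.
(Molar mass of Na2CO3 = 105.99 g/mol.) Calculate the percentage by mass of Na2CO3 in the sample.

54.7 %

Na2CO3 + 2 HCl → 2 NaCl + H2O + CO2
n(HCl) per titration = 0.0149 × 0.205 = 3.05 × 10^-3 mol
From the 1:2 ratio, n(Na2CO3) in each aliquot = 1/2 × 3.05 × 10^-3 = 1.53 × 10^-3 mol
n(Na2CO3) in the whole flask = 1.53 × 10^-3 × 200.0/20.0 = 0.0153 mol
mass of Na2CO3 = 0.0153 × 105.99 = 1.62 g
% Na2CO3 = 1.62 / 2.96 × 100 = 54.7 %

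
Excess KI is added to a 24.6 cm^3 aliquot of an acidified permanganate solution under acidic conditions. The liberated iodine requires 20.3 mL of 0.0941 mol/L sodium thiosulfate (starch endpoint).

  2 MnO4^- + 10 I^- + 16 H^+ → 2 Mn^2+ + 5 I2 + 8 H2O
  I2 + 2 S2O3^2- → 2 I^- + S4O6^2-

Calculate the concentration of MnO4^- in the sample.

0.0155 mol/L

n(S2O3^2-) = 0.0203 × 0.0941 = 1.91 × 10^-3 mol
n(I2) = n(S2O3^2-)/2 = 9.55 × 10^-4 mol
From the 2:5 ratio, n(MnO4^-) in the aliquot = 2/5 × 9.55 × 10^-4 = 3.82 × 10^-4 mol
[MnO4^-] = 3.82 × 10^-4 / 0.0246 = 0.0155 mol/L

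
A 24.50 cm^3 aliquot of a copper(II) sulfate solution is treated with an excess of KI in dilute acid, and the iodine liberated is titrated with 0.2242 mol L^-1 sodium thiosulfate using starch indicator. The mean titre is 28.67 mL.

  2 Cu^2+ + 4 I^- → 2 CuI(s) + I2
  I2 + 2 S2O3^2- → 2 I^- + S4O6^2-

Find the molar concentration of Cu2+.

0.2624 mol/L

n(S2O3^2-) = 0.02867 × 0.2242 = 6.428 × 10^-3 mol
n(I2) = n(S2O3^2-)/2 = 3.214 × 10^-3 mol
From the 2:1 ratio, n(Cu2+) in the aliquot = 2/1 × 3.214 × 10^-3 = 6.428 × 10^-3 mol
[Cu2+] = 6.428 × 10^-3 / 0.02450 = 0.2624 mol/L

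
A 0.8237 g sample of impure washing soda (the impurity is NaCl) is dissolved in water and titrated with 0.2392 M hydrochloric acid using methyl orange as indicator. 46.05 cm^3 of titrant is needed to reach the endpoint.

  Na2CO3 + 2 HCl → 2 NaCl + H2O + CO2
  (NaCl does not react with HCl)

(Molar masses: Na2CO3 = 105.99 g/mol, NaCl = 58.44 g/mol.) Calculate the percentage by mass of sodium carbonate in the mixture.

70.87 %

n(HCl) = 0.04605 × 0.2392 = 0.01102 mol
Let x = n(Na2CO3), y = n(NaCl).
Titrant: 2x = 0.01102;  mass: 105.99x + 58.44y = 0.8237
Solving, x = 5.508 × 10^-3 mol, y = 4.106 × 10^-3 mol
mass of Na2CO3 = 5.508 × 10^-3 × 105.99 = 0.5837 g
% Na2CO3 = 0.5837 / 0.8237 × 100 = 70.87 %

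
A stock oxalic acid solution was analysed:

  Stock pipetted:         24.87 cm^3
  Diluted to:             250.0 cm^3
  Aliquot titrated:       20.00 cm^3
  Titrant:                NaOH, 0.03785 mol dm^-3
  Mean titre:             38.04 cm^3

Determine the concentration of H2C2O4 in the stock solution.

H2C2O4 + 2 NaOH → Na2C2O4 + 2 H2O
n(NaOH) = 0.03804 × 0.03785 = 1.440 × 10^-3 mol
From the 1:2 ratio, n(H2C2O4) in the aliquot = 1/2 × 1.440 × 10^-3 = 7.199 × 10^-4 mol
[H2C2O4]_dilute = 7.199 × 10^-4 / 0.02000 = 0.03600 mol/L
Dilution factor = 250.0 / 24.87 = 10.05
[H2C2O4]_stock = 0.03600 × 10.05 = 0.3618 mol/L

0.3618 mol/L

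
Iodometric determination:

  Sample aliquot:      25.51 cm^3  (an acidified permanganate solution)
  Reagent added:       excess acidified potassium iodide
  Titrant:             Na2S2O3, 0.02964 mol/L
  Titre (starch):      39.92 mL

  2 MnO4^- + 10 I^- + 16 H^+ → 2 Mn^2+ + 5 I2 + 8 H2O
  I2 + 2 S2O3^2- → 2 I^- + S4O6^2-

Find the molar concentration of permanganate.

n(S2O3^2-) = 0.03992 × 0.02964 = 1.183 × 10^-3 mol
n(I2) = n(S2O3^2-)/2 = 5.916 × 10^-4 mol
From the 2:5 ratio, n(MnO4^-) in the aliquot = 2/5 × 5.916 × 10^-4 = 2.366 × 10^-4 mol
[MnO4^-] = 2.366 × 10^-4 / 0.02551 = 0.009277 mol/L

0.009277 mol/L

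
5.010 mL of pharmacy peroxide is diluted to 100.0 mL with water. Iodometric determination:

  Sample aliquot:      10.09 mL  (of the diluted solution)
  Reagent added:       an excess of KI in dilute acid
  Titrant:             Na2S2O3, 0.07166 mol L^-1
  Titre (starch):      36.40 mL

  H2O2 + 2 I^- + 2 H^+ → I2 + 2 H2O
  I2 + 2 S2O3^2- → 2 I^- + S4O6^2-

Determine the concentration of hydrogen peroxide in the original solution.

2.580 mol/L

n(S2O3^2-) = 0.03640 × 0.07166 = 2.608 × 10^-3 mol
n(I2) = n(S2O3^2-)/2 = 1.304 × 10^-3 mol
n(H2O2) in the aliquot = 1.304 × 10^-3 mol (1:1 ratio)
[H2O2]_dilute = 1.304 × 10^-3 / 0.01009 = 0.1293 mol/L
[H2O2]_original = 0.1293 × 100.0/5.010 = 2.580 mol/L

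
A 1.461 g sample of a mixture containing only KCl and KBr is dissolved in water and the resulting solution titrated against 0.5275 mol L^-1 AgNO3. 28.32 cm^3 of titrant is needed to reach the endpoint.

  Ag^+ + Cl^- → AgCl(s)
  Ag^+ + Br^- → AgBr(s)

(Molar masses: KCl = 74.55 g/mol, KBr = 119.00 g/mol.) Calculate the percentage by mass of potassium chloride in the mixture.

36.36 %

n(AgNO3) = 0.02832 × 0.5275 = 0.01494 mol
Let x = n(KCl), y = n(KBr).
Titrant: 1x + 1y = 0.01494;  mass: 74.55x + 119.00y = 1.461
Solving, x = 7.125 × 10^-3 mol, y = 7.814 × 10^-3 mol
mass of KCl = 7.125 × 10^-3 × 74.55 = 0.5312 g
% KCl = 0.5312 / 1.461 × 100 = 36.36 %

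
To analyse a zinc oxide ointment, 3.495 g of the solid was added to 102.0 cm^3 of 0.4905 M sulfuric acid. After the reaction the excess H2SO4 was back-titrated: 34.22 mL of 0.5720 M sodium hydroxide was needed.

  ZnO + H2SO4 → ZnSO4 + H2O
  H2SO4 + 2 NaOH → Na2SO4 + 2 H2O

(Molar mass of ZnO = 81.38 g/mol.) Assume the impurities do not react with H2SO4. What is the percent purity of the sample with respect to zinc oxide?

93.71 %

n(H2SO4) added = 0.1020 × 0.4905 = 0.05003 mol
n(NaOH) used in back-titration = 0.03422 × 0.5720 = 0.01957 mol
From the 1:2 ratio, n(H2SO4) left over = 1/2 × 0.01957 = 9.787 × 10^-3 mol
n(H2SO4) consumed by analyte = 0.05003 − 9.787 × 10^-3 = 0.04024 mol
n(ZnO) = 0.04024 mol (1:1 ratio)
mass of ZnO = 0.04024 × 81.38 = 3.275 g
% ZnO = 3.275 / 3.495 × 100 = 93.71 %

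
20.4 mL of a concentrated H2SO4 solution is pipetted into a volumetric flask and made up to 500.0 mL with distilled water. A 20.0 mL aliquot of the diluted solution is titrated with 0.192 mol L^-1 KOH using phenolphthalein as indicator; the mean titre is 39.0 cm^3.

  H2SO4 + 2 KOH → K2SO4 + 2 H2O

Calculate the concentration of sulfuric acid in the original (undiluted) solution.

4.59 mol/L

n(KOH) = 0.0390 × 0.192 = 7.49 × 10^-3 mol
From the 1:2 ratio, n(H2SO4) in the aliquot = 1/2 × 7.49 × 10^-3 = 3.74 × 10^-3 mol
[H2SO4]_dilute = 3.74 × 10^-3 / 0.0200 = 0.187 mol/L
Dilution factor = 500.0 / 20.4 = 24.51
[H2SO4]_stock = 0.187 × 24.51 = 4.59 mol/L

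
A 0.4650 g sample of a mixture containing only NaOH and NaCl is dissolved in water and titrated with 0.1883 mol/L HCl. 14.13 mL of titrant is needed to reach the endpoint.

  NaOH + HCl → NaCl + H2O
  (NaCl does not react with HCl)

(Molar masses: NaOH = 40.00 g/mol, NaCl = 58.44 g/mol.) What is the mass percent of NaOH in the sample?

n(HCl) = 0.01413 × 0.1883 = 2.661 × 10^-3 mol
Let x = n(NaOH), y = n(NaCl).
Titrant: 1x = 2.661 × 10^-3;  mass: 40.00x + 58.44y = 0.4650
Solving, x = 2.661 × 10^-3 mol, y = 6.136 × 10^-3 mol
mass of NaOH = 2.661 × 10^-3 × 40.00 = 0.1064 g
% NaOH = 0.1064 / 0.4650 × 100 = 22.89 %

22.89 %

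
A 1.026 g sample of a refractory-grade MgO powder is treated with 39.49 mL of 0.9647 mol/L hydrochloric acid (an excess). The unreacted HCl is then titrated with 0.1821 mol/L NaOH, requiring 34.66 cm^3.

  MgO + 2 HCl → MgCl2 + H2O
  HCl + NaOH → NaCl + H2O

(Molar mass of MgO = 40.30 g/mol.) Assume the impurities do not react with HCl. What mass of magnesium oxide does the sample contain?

0.6405 g

n(HCl) added = 0.03949 × 0.9647 = 0.03810 mol
n(NaOH) used in back-titration = 0.03466 × 0.1821 = 6.312 × 10^-3 mol
n(HCl) left over = 6.312 × 10^-3 mol (1:1 ratio)
n(HCl) consumed by analyte = 0.03810 − 6.312 × 10^-3 = 0.03178 mol
From the 1:2 ratio, n(MgO) = 1/2 × 0.03178 = 0.01589 mol
mass of MgO = 0.01589 × 40.30 = 0.6405 g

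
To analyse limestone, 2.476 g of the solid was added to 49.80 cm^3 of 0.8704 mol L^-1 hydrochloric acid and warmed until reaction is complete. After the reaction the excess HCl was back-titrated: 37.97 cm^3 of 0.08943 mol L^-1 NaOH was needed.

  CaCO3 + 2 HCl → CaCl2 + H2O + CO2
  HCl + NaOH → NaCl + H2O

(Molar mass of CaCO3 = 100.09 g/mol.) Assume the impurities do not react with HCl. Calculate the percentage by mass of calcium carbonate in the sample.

80.75 %

n(HCl) added = 0.04980 × 0.8704 = 0.04335 mol
n(NaOH) used in back-titration = 0.03797 × 0.08943 = 3.396 × 10^-3 mol
n(HCl) left over = 3.396 × 10^-3 mol (1:1 ratio)
n(HCl) consumed by analyte = 0.04335 − 3.396 × 10^-3 = 0.03995 mol
From the 1:2 ratio, n(CaCO3) = 1/2 × 0.03995 = 0.01998 mol
mass of CaCO3 = 0.01998 × 100.09 = 1.999 g
% CaCO3 = 1.999 / 2.476 × 100 = 80.75 %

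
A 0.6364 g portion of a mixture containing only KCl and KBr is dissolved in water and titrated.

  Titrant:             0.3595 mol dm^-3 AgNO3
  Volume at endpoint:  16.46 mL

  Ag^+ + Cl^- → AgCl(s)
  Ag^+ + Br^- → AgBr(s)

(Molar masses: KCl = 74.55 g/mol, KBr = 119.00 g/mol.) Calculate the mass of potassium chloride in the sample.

0.1137 g

n(AgNO3) = 0.01646 × 0.3595 = 5.917 × 10^-3 mol
Let x = n(KCl), y = n(KBr).
Titrant: 1x + 1y = 5.917 × 10^-3;  mass: 74.55x + 119.00y = 0.6364
Solving, x = 1.525 × 10^-3 mol, y = 4.393 × 10^-3 mol
mass of KCl = 1.525 × 10^-3 × 74.55 = 0.1137 g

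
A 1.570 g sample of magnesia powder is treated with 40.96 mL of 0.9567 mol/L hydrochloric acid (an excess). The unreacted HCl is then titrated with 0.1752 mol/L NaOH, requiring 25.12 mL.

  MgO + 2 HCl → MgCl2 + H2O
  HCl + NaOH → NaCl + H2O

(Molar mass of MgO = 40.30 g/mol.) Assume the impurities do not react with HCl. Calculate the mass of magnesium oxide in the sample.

n(HCl) added = 0.04096 × 0.9567 = 0.03919 mol
n(NaOH) used in back-titration = 0.02512 × 0.1752 = 4.401 × 10^-3 mol
n(HCl) left over = 4.401 × 10^-3 mol (1:1 ratio)
n(HCl) consumed by analyte = 0.03919 − 4.401 × 10^-3 = 0.03479 mol
From the 1:2 ratio, n(MgO) = 1/2 × 0.03479 = 0.01739 mol
mass of MgO = 0.01739 × 40.30 = 0.7009 g

0.7009 g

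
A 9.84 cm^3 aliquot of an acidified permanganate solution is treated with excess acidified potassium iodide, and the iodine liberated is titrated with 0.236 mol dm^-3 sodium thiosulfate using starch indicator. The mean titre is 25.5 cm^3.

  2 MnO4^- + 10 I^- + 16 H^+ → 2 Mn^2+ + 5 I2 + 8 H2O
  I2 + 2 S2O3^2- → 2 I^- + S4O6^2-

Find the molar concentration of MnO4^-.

0.122 mol/L

n(S2O3^2-) = 0.0255 × 0.236 = 6.02 × 10^-3 mol
n(I2) = n(S2O3^2-)/2 = 3.01 × 10^-3 mol
From the 2:5 ratio, n(MnO4^-) in the aliquot = 2/5 × 3.01 × 10^-3 = 1.20 × 10^-3 mol
[MnO4^-] = 1.20 × 10^-3 / 0.00984 = 0.122 mol/L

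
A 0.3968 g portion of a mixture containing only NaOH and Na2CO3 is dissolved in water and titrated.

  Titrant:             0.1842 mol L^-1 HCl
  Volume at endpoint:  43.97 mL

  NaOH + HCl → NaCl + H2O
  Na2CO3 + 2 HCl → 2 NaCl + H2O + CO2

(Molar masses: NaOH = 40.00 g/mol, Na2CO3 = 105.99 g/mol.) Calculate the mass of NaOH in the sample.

0.09980 g

n(HCl) = 0.04397 × 0.1842 = 8.099 × 10^-3 mol
Let x = n(NaOH), y = n(Na2CO3).
Titrant: 1x + 2y = 8.099 × 10^-3;  mass: 40.00x + 105.99y = 0.3968
Solving, x = 2.495 × 10^-3 mol, y = 2.802 × 10^-3 mol
mass of NaOH = 2.495 × 10^-3 × 40.00 = 0.09980 g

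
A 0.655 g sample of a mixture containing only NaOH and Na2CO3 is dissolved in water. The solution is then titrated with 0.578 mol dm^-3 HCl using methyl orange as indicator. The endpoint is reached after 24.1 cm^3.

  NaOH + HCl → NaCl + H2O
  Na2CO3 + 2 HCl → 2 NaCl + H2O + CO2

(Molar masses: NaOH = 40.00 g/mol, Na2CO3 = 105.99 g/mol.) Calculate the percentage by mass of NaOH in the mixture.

n(HCl) = 0.0241 × 0.578 = 0.0139 mol
Let x = n(NaOH), y = n(Na2CO3).
Titrant: 1x + 2y = 0.0139;  mass: 40.00x + 105.99y = 0.655
Solving, x = 6.40 × 10^-3 mol, y = 3.76 × 10^-3 mol
mass of NaOH = 6.40 × 10^-3 × 40.00 = 0.256 g
% NaOH = 0.256 / 0.655 × 100 = 39.1 %

39.1 %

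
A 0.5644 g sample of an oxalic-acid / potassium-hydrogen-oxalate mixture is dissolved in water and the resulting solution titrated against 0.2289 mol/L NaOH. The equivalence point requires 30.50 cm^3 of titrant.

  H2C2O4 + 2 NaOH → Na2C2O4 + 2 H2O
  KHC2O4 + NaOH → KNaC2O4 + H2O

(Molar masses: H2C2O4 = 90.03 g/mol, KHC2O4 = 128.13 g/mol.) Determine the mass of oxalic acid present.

0.1788 g

n(NaOH) = 0.03050 × 0.2289 = 6.981 × 10^-3 mol
Let x = n(H2C2O4), y = n(KHC2O4).
Titrant: 2x + 1y = 6.981 × 10^-3;  mass: 90.03x + 128.13y = 0.5644
Solving, x = 1.986 × 10^-3 mol, y = 3.009 × 10^-3 mol
mass of H2C2O4 = 1.986 × 10^-3 × 90.03 = 0.1788 g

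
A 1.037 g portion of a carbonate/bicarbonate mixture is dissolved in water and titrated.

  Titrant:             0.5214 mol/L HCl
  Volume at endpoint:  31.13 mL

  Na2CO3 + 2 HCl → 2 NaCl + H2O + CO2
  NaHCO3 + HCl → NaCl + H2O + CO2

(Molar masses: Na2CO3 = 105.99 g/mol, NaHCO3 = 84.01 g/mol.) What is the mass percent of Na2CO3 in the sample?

53.81 %

n(HCl) = 0.03113 × 0.5214 = 0.01623 mol
Let x = n(Na2CO3), y = n(NaHCO3).
Titrant: 2x + 1y = 0.01623;  mass: 105.99x + 84.01y = 1.037
Solving, x = 5.265 × 10^-3 mol, y = 5.701 × 10^-3 mol
mass of Na2CO3 = 5.265 × 10^-3 × 105.99 = 0.5580 g
% Na2CO3 = 0.5580 / 1.037 × 100 = 53.81 %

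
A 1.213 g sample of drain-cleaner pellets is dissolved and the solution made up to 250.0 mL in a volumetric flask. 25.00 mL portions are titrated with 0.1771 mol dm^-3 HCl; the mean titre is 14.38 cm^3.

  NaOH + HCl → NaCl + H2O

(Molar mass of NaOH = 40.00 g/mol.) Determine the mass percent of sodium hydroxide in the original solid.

83.98 %

n(HCl) per titration = 0.01438 × 0.1771 = 2.547 × 10^-3 mol
n(NaOH) in each aliquot = 2.547 × 10^-3 mol (1:1 ratio)
n(NaOH) in the whole flask = 2.547 × 10^-3 × 250.0/25.00 = 0.02547 mol
mass of NaOH = 0.02547 × 40.00 = 1.019 g
% NaOH = 1.019 / 1.213 × 100 = 83.98 %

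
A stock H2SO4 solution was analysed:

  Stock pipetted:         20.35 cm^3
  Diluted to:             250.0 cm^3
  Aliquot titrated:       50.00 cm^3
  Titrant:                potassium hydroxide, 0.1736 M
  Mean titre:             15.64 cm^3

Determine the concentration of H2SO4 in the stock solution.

H2SO4 + 2 KOH → K2SO4 + 2 H2O
n(KOH) = 0.01564 × 0.1736 = 2.715 × 10^-3 mol
From the 1:2 ratio, n(H2SO4) in the aliquot = 1/2 × 2.715 × 10^-3 = 1.358 × 10^-3 mol
[H2SO4]_dilute = 1.358 × 10^-3 / 0.05000 = 0.02715 mol/L
Dilution factor = 250.0 / 20.35 = 12.29
[H2SO4]_stock = 0.02715 × 12.29 = 0.3336 mol/L

0.3336 M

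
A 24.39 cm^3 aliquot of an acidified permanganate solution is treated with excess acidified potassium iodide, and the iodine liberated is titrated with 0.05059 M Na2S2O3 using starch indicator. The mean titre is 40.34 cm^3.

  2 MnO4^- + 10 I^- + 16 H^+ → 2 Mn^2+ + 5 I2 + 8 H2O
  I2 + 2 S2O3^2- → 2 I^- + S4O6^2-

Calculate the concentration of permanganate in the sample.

0.01673 M

n(S2O3^2-) = 0.04034 × 0.05059 = 2.041 × 10^-3 mol
n(I2) = n(S2O3^2-)/2 = 1.020 × 10^-3 mol
From the 2:5 ratio, n(MnO4^-) in the aliquot = 2/5 × 1.020 × 10^-3 = 4.082 × 10^-4 mol
[MnO4^-] = 4.082 × 10^-4 / 0.02439 = 0.01673 mol/L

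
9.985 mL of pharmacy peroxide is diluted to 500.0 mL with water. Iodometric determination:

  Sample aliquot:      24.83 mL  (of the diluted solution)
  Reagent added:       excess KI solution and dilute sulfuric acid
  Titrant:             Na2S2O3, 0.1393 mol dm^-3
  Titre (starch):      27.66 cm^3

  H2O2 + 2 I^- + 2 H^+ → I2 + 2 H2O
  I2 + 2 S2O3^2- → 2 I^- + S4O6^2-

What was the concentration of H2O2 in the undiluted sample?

n(S2O3^2-) = 0.02766 × 0.1393 = 3.853 × 10^-3 mol
n(I2) = n(S2O3^2-)/2 = 1.927 × 10^-3 mol
n(H2O2) in the aliquot = 1.927 × 10^-3 mol (1:1 ratio)
[H2O2]_dilute = 1.927 × 10^-3 / 0.02483 = 0.07759 mol/L
[H2O2]_original = 0.07759 × 500.0/9.985 = 3.885 mol/L

3.885 mol/L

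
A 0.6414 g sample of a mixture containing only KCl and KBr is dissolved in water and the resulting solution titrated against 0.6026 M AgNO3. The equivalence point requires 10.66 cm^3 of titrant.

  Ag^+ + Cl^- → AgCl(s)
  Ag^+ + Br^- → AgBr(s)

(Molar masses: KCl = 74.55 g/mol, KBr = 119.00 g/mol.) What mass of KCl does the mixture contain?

n(AgNO3) = 0.01066 × 0.6026 = 6.424 × 10^-3 mol
Let x = n(KCl), y = n(KBr).
Titrant: 1x + 1y = 6.424 × 10^-3;  mass: 74.55x + 119.00y = 0.6414
Solving, x = 2.768 × 10^-3 mol, y = 3.656 × 10^-3 mol
mass of KCl = 2.768 × 10^-3 × 74.55 = 0.2063 g

0.2063 g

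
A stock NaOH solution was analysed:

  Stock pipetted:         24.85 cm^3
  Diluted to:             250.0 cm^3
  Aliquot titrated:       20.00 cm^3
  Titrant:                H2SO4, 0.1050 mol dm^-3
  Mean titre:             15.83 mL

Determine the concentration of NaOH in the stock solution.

2 NaOH + H2SO4 → Na2SO4 + 2 H2O
n(H2SO4) = 0.01583 × 0.1050 = 1.662 × 10^-3 mol
From the 2:1 ratio, n(NaOH) in the aliquot = 2/1 × 1.662 × 10^-3 = 3.324 × 10^-3 mol
[NaOH]_dilute = 3.324 × 10^-3 / 0.02000 = 0.1662 mol/L
Dilution factor = 250.0 / 24.85 = 10.06
[NaOH]_stock = 0.1662 × 10.06 = 1.672 mol/L

1.672 mol/L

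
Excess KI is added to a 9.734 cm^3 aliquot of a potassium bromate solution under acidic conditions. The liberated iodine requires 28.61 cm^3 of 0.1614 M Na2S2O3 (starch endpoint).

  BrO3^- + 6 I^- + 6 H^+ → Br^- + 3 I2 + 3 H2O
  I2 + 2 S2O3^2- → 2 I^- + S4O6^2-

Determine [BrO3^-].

n(S2O3^2-) = 0.02861 × 0.1614 = 4.618 × 10^-3 mol
n(I2) = n(S2O3^2-)/2 = 2.309 × 10^-3 mol
From the 1:3 ratio, n(BrO3^-) in the aliquot = 1/3 × 2.309 × 10^-3 = 7.696 × 10^-4 mol
[BrO3^-] = 7.696 × 10^-4 / 0.009734 = 0.07906 mol/L

0.07906 M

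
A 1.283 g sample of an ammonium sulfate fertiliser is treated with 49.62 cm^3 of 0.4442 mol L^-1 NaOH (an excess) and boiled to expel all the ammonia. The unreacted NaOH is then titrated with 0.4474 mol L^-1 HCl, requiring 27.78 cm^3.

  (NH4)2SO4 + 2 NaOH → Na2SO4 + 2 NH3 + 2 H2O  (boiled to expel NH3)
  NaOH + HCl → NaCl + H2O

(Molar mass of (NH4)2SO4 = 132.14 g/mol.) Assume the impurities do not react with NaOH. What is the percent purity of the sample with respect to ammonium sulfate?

n(NaOH) added = 0.04962 × 0.4442 = 0.02204 mol
n(HCl) used in back-titration = 0.02778 × 0.4474 = 0.01243 mol
n(NaOH) left over = 0.01243 mol (1:1 ratio)
n(NaOH) consumed by analyte = 0.02204 − 0.01243 = 9.612 × 10^-3 mol
From the 1:2 ratio, n((NH4)2SO4) = 1/2 × 9.612 × 10^-3 = 4.806 × 10^-3 mol
mass of (NH4)2SO4 = 4.806 × 10^-3 × 132.14 = 0.6351 g
% (NH4)2SO4 = 0.6351 / 1.283 × 100 = 49.50 %

49.50 %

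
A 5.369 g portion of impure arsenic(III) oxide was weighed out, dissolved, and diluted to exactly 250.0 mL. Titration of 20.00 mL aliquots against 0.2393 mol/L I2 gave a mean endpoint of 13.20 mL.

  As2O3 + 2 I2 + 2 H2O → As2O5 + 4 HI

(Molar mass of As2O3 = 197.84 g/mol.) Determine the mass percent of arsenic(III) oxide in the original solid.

72.75 %

n(I2) per titration = 0.01320 × 0.2393 = 3.159 × 10^-3 mol
From the 1:2 ratio, n(As2O3) in each aliquot = 1/2 × 3.159 × 10^-3 = 1.579 × 10^-3 mol
n(As2O3) in the whole flask = 1.579 × 10^-3 × 250.0/20.00 = 0.01974 mol
mass of As2O3 = 0.01974 × 197.84 = 3.906 g
% As2O3 = 3.906 / 5.369 × 100 = 72.75 %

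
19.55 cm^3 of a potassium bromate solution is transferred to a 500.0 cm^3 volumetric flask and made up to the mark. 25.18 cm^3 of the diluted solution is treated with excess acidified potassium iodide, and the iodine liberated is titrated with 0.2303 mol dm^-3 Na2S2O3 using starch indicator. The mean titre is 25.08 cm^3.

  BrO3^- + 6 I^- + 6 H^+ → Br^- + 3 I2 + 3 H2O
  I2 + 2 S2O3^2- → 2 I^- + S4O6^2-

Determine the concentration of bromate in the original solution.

0.9778 mol/L

n(S2O3^2-) = 0.02508 × 0.2303 = 5.776 × 10^-3 mol
n(I2) = n(S2O3^2-)/2 = 2.888 × 10^-3 mol
From the 1:3 ratio, n(BrO3^-) in the aliquot = 1/3 × 2.888 × 10^-3 = 9.627 × 10^-4 mol
[BrO3^-]_dilute = 9.627 × 10^-4 / 0.02518 = 0.03823 mol/L
[BrO3^-]_original = 0.03823 × 500.0/19.55 = 0.9778 mol/L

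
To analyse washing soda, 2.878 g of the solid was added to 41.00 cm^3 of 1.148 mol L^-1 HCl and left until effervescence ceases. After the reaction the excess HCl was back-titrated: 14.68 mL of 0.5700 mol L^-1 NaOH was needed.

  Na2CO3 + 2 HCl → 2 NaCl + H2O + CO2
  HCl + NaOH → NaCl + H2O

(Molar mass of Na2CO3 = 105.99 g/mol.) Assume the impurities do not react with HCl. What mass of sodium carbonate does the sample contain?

2.051 g

n(HCl) added = 0.04100 × 1.148 = 0.04707 mol
n(NaOH) used in back-titration = 0.01468 × 0.5700 = 8.368 × 10^-3 mol
n(HCl) left over = 8.368 × 10^-3 mol (1:1 ratio)
n(HCl) consumed by analyte = 0.04707 − 8.368 × 10^-3 = 0.03870 mol
From the 1:2 ratio, n(Na2CO3) = 1/2 × 0.03870 = 0.01935 mol
mass of Na2CO3 = 0.01935 × 105.99 = 2.051 g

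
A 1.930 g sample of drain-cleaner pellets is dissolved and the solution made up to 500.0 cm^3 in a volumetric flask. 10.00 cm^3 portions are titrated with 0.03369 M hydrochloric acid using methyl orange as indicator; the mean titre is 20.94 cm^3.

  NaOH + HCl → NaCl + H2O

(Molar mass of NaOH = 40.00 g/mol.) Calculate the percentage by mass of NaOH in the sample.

n(HCl) per titration = 0.02094 × 0.03369 = 7.055 × 10^-4 mol
n(NaOH) in each aliquot = 7.055 × 10^-4 mol (1:1 ratio)
n(NaOH) in the whole flask = 7.055 × 10^-4 × 500.0/10.00 = 0.03527 mol
mass of NaOH = 0.03527 × 40.00 = 1.411 g
% NaOH = 1.411 / 1.930 × 100 = 73.11 %

73.11 %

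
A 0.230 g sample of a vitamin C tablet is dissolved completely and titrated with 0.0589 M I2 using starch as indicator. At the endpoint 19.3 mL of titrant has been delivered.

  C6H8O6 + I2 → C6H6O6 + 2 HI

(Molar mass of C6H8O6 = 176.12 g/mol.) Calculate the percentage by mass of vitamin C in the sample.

n(I2) = 0.0193 L × 0.0589 mol/L = 1.14 × 10^-3 mol
n(C6H8O6) = 1.14 × 10^-3 mol (1:1 ratio)
mass of C6H8O6 = 1.14 × 10^-3 × 176.12 g/mol = 0.200 g
% C6H8O6 = 0.200 / 0.230 × 100 = 87.0 %

87.0 %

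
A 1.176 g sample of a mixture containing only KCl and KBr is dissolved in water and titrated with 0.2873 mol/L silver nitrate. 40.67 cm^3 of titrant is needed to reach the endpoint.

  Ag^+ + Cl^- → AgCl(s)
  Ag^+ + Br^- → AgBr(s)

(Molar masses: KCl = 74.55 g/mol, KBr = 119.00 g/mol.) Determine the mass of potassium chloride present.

0.3597 g

n(AgNO3) = 0.04067 × 0.2873 = 0.01168 mol
Let x = n(KCl), y = n(KBr).
Titrant: 1x + 1y = 0.01168;  mass: 74.55x + 119.00y = 1.176
Solving, x = 4.825 × 10^-3 mol, y = 6.860 × 10^-3 mol
mass of KCl = 4.825 × 10^-3 × 74.55 = 0.3597 g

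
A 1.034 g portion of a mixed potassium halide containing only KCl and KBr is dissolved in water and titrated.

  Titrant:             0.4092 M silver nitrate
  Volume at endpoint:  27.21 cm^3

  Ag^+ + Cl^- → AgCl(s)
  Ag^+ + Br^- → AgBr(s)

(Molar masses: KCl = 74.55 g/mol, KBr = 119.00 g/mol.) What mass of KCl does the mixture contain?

0.4880 g

n(AgNO3) = 0.02721 × 0.4092 = 0.01113 mol
Let x = n(KCl), y = n(KBr).
Titrant: 1x + 1y = 0.01113;  mass: 74.55x + 119.00y = 1.034
Solving, x = 6.546 × 10^-3 mol, y = 4.588 × 10^-3 mol
mass of KCl = 6.546 × 10^-3 × 74.55 = 0.4880 g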